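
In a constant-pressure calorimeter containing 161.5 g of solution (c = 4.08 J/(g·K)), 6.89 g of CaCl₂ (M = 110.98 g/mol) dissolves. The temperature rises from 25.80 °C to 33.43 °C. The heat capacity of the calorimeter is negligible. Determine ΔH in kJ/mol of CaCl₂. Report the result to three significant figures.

|ΔT| = |33.43 − 25.80| = 7.63 °C
|q_surr| = (161.5 × 4.08) × 7.63 = 658.92 × 7.63 = 5028 J
n(CaCl₂) = 6.89 / 110.98 = 0.06208 mol
Temperature rose, so q_rxn = −|q_surr| = -5.028 kJ
ΔH = q_rxn / n = -80.99 kJ/mol

ΔH = -81.0 kJ/mol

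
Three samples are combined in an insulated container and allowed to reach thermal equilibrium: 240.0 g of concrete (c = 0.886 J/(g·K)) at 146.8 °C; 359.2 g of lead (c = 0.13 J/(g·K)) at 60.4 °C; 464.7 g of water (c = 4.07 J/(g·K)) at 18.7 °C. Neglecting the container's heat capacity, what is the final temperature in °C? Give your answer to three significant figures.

T_f = 32.3 °C

Σ mᵢcᵢ(T − Tᵢ) = 0  ⇒  T = Σ mᵢcᵢTᵢ / Σ mᵢcᵢ
Σ mᵢcᵢ = 240.0×0.886 + 359.2×0.13 + 464.7×4.07 = 2150.665
Σ mᵢcᵢTᵢ = 212.64×146.8 + 46.696×60.4 + 1891.329×18.7 = 69404
T = 69404 / 2150.665 = 32.27 °C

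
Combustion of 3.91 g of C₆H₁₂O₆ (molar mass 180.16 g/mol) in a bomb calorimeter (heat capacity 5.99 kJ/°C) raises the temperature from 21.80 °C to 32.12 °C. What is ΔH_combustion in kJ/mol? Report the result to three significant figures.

ΔH = -2850 kJ/mol

ΔT = 32.12 − 21.80 = 10.32 °C
q_cal = C_cal × ΔT = 5.99 × 10.32 = 61.8168 kJ
n = 3.91 / 180.16 = 0.02170 mol
q_rxn = −q_cal = -61.8168 kJ
ΔH = -61.8168 / 0.02170 = -2849 kJ/mol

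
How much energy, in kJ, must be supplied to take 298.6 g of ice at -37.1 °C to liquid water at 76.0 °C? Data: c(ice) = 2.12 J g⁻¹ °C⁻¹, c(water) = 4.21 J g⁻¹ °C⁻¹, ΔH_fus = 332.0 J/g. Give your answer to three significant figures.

q1 (heat ice -37.1→0.0 °C): 298.6 × 2.12 × 37.1 = 23485 J
q2 (melt at 0 °C): 298.6 × 332.0 = 99135 J
q3 (heat water 0.0→76.0 °C): 298.6 × 4.21 × 76.0 = 95540 J
Total: 23485 + 99135 + 95540 = 218160 J = 218 kJ

q = 218 kJ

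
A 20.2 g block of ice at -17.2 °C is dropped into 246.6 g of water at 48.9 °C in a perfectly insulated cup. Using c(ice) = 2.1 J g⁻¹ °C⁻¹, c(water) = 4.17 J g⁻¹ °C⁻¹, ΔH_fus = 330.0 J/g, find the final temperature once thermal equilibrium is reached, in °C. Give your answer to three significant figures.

Heat to bring ice to 0 °C and melt it: q₁ = 20.2×2.1×17.2 + 20.2×330.0 = 7395.6 J
Heat the water can supply cooling to 0 °C: 246.6×4.17×48.9 = 50284.9 J > q₁, so all ice melts.
Energy balance: 246.6×4.17×(48.9 − T) = 7395.6 + 20.2×4.17×(T − 0)
1028.322(48.9 − T) = 7395.6 + 84.234 T
50284.9 − 7395.6 = 1112.556 T
T = 42889.3 / 1112.556 = 38.55 °C

T_f = 38.6 °C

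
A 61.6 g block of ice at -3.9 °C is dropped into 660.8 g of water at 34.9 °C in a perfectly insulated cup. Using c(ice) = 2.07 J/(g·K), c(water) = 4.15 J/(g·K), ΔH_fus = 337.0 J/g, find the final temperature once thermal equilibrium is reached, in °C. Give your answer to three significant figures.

T_f = 24.8 °C

Heat to bring ice to 0 °C and melt it: q₁ = 61.6×2.07×3.9 + 61.6×337.0 = 21256 J
Heat the water can supply cooling to 0 °C: 660.8×4.15×34.9 = 95707.0 J > q₁, so all ice melts.
Energy balance: 660.8×4.15×(34.9 − T) = 21256 + 61.6×4.15×(T − 0)
2742.32(34.9 − T) = 21256 + 255.64 T
95707.0 − 21256 = 2997.96 T
T = 74451.0 / 2997.96 = 24.83 °C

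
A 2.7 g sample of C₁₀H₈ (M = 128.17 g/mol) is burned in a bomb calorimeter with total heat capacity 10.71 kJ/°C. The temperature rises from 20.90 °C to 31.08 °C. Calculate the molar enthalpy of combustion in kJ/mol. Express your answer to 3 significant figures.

ΔT = 31.08 − 20.90 = 10.18 °C
q_cal = C_cal × ΔT = 10.71 × 10.18 = 109.0278 kJ
n = 2.7 / 128.17 = 0.021066 mol
q_rxn = −q_cal = -109.0278 kJ
ΔH = -109.0278 / 0.021066 = -5176 kJ/mol

ΔH = -5180 kJ/mol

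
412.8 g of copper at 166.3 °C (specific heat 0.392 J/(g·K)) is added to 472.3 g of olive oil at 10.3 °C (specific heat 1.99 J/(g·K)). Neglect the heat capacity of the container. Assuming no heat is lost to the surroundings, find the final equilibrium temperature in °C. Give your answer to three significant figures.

T_f = 33.2 °C

Heat lost by copper = heat gained by olive oil.
(412.8)(0.392)(166.3 − T) = (472.3)(1.99)(T − 10.3)
161.8176 (166.3 − T) = 939.877 (T − 10.3)
26910 − 161.8176 T = 939.877 T − 9680.7
36590.7 = 1101.6946 T
T = 33.21 °C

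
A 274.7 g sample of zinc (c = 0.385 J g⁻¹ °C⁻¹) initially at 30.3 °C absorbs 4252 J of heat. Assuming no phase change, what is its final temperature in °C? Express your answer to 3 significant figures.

ΔT = q / (m c) = 4252 / (274.7 × 0.385) = 40.20 °C
T_f = 30.3 + 40.20 = 70.50 °C

T_f = 70.5 °C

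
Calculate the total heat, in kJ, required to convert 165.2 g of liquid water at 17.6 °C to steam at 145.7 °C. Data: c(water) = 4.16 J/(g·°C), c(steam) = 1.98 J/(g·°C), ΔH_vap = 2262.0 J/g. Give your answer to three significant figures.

q1 (heat water 17.6→100.0 °C): 165.2 × 4.16 × 82.4 = 56628 J
q2 (vaporize at 100 °C): 165.2 × 2262.0 = 373682 J
q3 (heat steam 100.0→145.7 °C): 165.2 × 1.98 × 45.7 = 14948 J
Total: 56628 + 373682 + 14948 = 445258 J = 445 kJ

q = 445 kJ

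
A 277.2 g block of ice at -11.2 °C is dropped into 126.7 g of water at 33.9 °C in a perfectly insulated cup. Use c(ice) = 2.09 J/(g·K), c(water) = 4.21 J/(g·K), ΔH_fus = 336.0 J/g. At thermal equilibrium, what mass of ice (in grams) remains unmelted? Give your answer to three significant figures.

Heat to warm all ice to 0 °C: 277.2×2.09×11.2 = 6488.7 J
Heat released by water cooling to 0 °C: 126.7×4.21×33.9 = 18082 J
18082 J < 6488.7 + 277.2×336.0 = 99627.9 J, so not all ice melts; final T = 0 °C.
Heat left for melting: 18082 − 6488.7 = 11593.3 J
Mass melted = 11593.3 / 336.0 = 34.50 g
Ice remaining = 277.2 − 34.50 = 242.70 g

m_ice remaining = 243 g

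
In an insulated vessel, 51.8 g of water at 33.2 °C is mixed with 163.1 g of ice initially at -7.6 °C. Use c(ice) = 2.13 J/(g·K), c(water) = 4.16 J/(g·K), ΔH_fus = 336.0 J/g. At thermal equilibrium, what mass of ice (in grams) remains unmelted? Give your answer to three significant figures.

m_ice remaining = 150 g

Heat to warm all ice to 0 °C: 163.1×2.13×7.6 = 2640.3 J
Heat released by water cooling to 0 °C: 51.8×4.16×33.2 = 7154.2 J
7154.2 J < 2640.3 + 163.1×336.0 = 57441.9 J, so not all ice melts; final T = 0 °C.
Heat left for melting: 7154.2 − 2640.3 = 4513.9 J
Mass melted = 4513.9 / 336.0 = 13.43 g
Ice remaining = 163.1 − 13.43 = 149.67 g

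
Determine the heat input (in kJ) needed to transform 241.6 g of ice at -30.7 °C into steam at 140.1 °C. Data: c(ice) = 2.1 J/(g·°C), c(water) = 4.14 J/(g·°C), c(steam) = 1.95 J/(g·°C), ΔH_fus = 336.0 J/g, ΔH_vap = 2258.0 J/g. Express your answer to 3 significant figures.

q = 761 kJ

q1 (heat ice -30.7→0.0 °C): 241.6 × 2.1 × 30.7 = 15576 J
q2 (melt at 0 °C): 241.6 × 336.0 = 81178 J
q3 (heat water 0.0→100.0 °C): 241.6 × 4.14 × 100.0 = 100022 J
q4 (vaporize at 100 °C): 241.6 × 2258.0 = 545533 J
q5 (heat steam 100.0→140.1 °C): 241.6 × 1.95 × 40.1 = 18892 J
Total: 15576 + 81178 + 100022 + 545533 + 18892 = 761201 J = 761 kJ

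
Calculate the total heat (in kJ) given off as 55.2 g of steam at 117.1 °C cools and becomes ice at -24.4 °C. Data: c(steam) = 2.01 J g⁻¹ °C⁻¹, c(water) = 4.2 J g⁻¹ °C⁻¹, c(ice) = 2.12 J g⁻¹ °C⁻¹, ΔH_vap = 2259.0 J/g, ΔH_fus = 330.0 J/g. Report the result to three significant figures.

q1 (cool steam 117.1→100 °C): 55.2 × 2.01 × 17.1 = 1897 J
q2 (condense at 100 °C): 55.2 × 2259.0 = 124697 J
q3 (cool water 100→0 °C): 55.2 × 4.2 × 100.0 = 23184 J
q4 (freeze at 0 °C): 55.2 × 330.0 = 18216 J
q5 (cool ice 0→-24.4 °C): 55.2 × 2.12 × 24.4 = 2855 J
Total: 1897 + 124697 + 23184 + 18216 + 2855 = 170849 J = 171 kJ

q = 171 kJ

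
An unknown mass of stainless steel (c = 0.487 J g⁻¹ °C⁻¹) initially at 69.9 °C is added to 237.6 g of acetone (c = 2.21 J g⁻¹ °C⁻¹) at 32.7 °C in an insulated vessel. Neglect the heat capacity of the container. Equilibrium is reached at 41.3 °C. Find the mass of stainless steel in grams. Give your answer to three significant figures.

m = 324 g

q_gained = (237.6 × 2.21) × (41.3 − 32.7) = 4516 J
q_lost = m × 0.487 × (69.9 − 41.3) = 13.9282 m
m = 4516 / 13.9282 = 324 g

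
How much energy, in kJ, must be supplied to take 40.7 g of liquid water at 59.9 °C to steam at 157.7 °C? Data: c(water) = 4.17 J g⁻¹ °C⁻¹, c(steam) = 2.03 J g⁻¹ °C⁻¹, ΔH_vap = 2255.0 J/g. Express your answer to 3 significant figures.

q1 (heat water 59.9→100.0 °C): 40.7 × 4.17 × 40.1 = 6806 J
q2 (vaporize at 100 °C): 40.7 × 2255.0 = 91779 J
q3 (heat steam 100.0→157.7 °C): 40.7 × 2.03 × 57.7 = 4767 J
Total: 6806 + 91779 + 4767 = 103352 J = 103 kJ

q = 103 kJ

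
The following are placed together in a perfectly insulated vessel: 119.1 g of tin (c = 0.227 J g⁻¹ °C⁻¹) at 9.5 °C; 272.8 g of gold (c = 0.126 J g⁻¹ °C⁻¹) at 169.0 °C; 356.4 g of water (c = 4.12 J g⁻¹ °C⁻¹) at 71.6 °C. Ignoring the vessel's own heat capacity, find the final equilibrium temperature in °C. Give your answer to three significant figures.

Σ mᵢcᵢ(T − Tᵢ) = 0  ⇒  T = Σ mᵢcᵢTᵢ / Σ mᵢcᵢ
Σ mᵢcᵢ = 119.1×0.227 + 272.8×0.126 + 356.4×4.12 = 1529.7765
Σ mᵢcᵢTᵢ = 27.0357×9.5 + 34.3728×169.0 + 1468.368×71.6 = 111200
T = 111200 / 1529.7765 = 72.69 °C

T_f = 72.7 °C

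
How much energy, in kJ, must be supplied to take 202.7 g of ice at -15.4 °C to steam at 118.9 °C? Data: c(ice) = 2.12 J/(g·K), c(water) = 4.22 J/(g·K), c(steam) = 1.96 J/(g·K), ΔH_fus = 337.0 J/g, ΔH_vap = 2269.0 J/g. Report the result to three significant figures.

q1 (heat ice -15.4→0.0 °C): 202.7 × 2.12 × 15.4 = 6618 J
q2 (melt at 0 °C): 202.7 × 337.0 = 68310 J
q3 (heat water 0.0→100.0 °C): 202.7 × 4.22 × 100.0 = 85539 J
q4 (vaporize at 100 °C): 202.7 × 2269.0 = 459926 J
q5 (heat steam 100.0→118.9 °C): 202.7 × 1.96 × 18.9 = 7509 J
Total: 6618 + 68310 + 85539 + 459926 + 7509 = 627902 J = 628 kJ

q = 628 kJ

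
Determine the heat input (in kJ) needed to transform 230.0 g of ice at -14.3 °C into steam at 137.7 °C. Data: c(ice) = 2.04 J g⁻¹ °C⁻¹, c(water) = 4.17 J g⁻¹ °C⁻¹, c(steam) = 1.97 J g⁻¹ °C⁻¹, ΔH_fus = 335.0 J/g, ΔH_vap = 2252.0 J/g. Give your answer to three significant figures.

q = 715 kJ

q1 (heat ice -14.3→0.0 °C): 230.0 × 2.04 × 14.3 = 6710 J
q2 (melt at 0 °C): 230.0 × 335.0 = 77050 J
q3 (heat water 0.0→100.0 °C): 230.0 × 4.17 × 100.0 = 95910 J
q4 (vaporize at 100 °C): 230.0 × 2252.0 = 517960 J
q5 (heat steam 100.0→137.7 °C): 230.0 × 1.97 × 37.7 = 17082 J
Total: 6710 + 77050 + 95910 + 517960 + 17082 = 714712 J = 715 kJ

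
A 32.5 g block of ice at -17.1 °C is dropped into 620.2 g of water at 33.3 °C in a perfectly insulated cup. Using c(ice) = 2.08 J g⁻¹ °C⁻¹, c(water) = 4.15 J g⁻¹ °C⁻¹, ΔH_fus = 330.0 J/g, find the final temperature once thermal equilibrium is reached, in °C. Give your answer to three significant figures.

T_f = 27.3 °C

Heat to bring ice to 0 °C and melt it: q₁ = 32.5×2.08×17.1 + 32.5×330.0 = 11881 J
Heat the water can supply cooling to 0 °C: 620.2×4.15×33.3 = 85708.5 J > q₁, so all ice melts.
Energy balance: 620.2×4.15×(33.3 − T) = 11881 + 32.5×4.15×(T − 0)
2573.83(33.3 − T) = 11881 + 134.875 T
85708.5 − 11881 = 2708.705 T
T = 73827.5 / 2708.705 = 27.26 °C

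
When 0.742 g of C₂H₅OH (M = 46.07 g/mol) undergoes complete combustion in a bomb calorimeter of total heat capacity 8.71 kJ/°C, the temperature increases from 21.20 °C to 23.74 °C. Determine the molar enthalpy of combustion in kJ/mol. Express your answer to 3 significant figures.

ΔH = -1370 kJ/mol

ΔT = 23.74 − 21.20 = 2.54 °C
q_cal = C_cal × ΔT = 8.71 × 2.54 = 22.1234 kJ
n = 0.742 / 46.07 = 0.01611 mol
q_rxn = −q_cal = -22.1234 kJ
ΔH = -22.1234 / 0.01611 = -1373 kJ/mol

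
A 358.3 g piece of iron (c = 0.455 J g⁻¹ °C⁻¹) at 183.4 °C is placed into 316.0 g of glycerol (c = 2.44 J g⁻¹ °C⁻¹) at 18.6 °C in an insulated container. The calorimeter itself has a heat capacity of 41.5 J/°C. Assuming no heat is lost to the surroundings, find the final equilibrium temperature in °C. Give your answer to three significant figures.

Heat lost by iron = heat gained by glycerol + calorimeter.
(358.3)(0.455)(183.4 − T) = [(316.0)(2.44) + 41.5](T − 18.6)
163.0265 (183.4 − T) = 812.54 (T − 18.6)
29899 − 163.0265 T = 812.54 T − 15113
45012 = 975.5665 T
T = 46.14 °C

T_f = 46.1 °C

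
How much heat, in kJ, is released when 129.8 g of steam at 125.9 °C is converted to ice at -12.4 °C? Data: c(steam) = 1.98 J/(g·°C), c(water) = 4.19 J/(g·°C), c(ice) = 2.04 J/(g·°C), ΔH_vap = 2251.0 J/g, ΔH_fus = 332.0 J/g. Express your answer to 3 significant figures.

q1 (cool steam 125.9→100 °C): 129.8 × 1.98 × 25.9 = 6656 J
q2 (condense at 100 °C): 129.8 × 2251.0 = 292180 J
q3 (cool water 100→0 °C): 129.8 × 4.19 × 100.0 = 54386 J
q4 (freeze at 0 °C): 129.8 × 332.0 = 43094 J
q5 (cool ice 0→-12.4 °C): 129.8 × 2.04 × 12.4 = 3283 J
Total: 6656 + 292180 + 54386 + 43094 + 3283 = 399599 J = 400 kJ

q = 400 kJ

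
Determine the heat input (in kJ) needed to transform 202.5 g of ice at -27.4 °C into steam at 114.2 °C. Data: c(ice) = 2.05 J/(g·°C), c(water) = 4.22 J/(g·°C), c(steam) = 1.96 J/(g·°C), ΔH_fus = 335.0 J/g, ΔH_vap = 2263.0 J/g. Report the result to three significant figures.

q = 629 kJ

q1 (heat ice -27.4→0.0 °C): 202.5 × 2.05 × 27.4 = 11374 J
q2 (melt at 0 °C): 202.5 × 335.0 = 67838 J
q3 (heat water 0.0→100.0 °C): 202.5 × 4.22 × 100.0 = 85455 J
q4 (vaporize at 100 °C): 202.5 × 2263.0 = 458258 J
q5 (heat steam 100.0→114.2 °C): 202.5 × 1.96 × 14.2 = 5636 J
Total: 11374 + 67838 + 85455 + 458258 + 5636 = 628561 J = 629 kJ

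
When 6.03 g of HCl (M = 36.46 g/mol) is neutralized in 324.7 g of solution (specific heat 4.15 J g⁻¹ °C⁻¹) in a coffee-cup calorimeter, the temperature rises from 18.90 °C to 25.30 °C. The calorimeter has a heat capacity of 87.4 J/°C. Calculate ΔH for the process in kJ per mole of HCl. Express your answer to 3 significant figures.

|ΔT| = |25.30 − 18.90| = 6.40 °C
|q_surr| = (324.7 × 4.15 + 87.4) × 6.40 = 1434.905 × 6.40 = 9183 J
n(HCl) = 6.03 / 36.46 = 0.1654 mol
Temperature rose, so q_rxn = −|q_surr| = -9.183 kJ
ΔH = q_rxn / n = -55.52 kJ/mol

ΔH = -55.5 kJ/mol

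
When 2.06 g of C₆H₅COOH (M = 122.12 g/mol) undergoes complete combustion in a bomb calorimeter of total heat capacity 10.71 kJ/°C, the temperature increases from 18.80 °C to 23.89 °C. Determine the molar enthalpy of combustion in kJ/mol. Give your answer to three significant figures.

ΔH = -3230 kJ/mol

ΔT = 23.89 − 18.80 = 5.09 °C
q_cal = C_cal × ΔT = 10.71 × 5.09 = 54.5139 kJ
n = 2.06 / 122.12 = 0.01687 mol
q_rxn = −q_cal = -54.5139 kJ
ΔH = -54.5139 / 0.01687 = -3231 kJ/mol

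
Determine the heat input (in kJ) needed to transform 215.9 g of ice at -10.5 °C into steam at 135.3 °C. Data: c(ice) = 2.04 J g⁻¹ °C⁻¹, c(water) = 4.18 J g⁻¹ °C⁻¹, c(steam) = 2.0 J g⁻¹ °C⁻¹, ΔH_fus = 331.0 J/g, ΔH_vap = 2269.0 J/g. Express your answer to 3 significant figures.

q = 671 kJ

q1 (heat ice -10.5→0.0 °C): 215.9 × 2.04 × 10.5 = 4625 J
q2 (melt at 0 °C): 215.9 × 331.0 = 71463 J
q3 (heat water 0.0→100.0 °C): 215.9 × 4.18 × 100.0 = 90246 J
q4 (vaporize at 100 °C): 215.9 × 2269.0 = 489877 J
q5 (heat steam 100.0→135.3 °C): 215.9 × 2.0 × 35.3 = 15243 J
Total: 4625 + 71463 + 90246 + 489877 + 15243 = 671454 J = 671 kJ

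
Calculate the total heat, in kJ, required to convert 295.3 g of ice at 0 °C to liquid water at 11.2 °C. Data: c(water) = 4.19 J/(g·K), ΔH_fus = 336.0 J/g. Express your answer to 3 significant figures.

q = 113 kJ

q1 (melt at 0 °C): 295.3 × 336.0 = 99221 J
q2 (heat water 0.0→11.2 °C): 295.3 × 4.19 × 11.2 = 13858 J
Total: 99221 + 13858 = 113079 J = 113 kJ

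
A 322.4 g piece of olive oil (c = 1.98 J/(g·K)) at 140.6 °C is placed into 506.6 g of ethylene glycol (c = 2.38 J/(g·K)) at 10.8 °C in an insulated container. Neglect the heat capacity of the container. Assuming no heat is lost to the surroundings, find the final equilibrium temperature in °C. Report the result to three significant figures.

Heat lost by olive oil = heat gained by ethylene glycol.
(322.4)(1.98)(140.6 − T) = (506.6)(2.38)(T − 10.8)
638.352 (140.6 − T) = 1205.708 (T − 10.8)
89752 − 638.352 T = 1205.708 T − 13022
102774 = 1844.060 T
T = 55.73 °C

T_f = 55.7 °C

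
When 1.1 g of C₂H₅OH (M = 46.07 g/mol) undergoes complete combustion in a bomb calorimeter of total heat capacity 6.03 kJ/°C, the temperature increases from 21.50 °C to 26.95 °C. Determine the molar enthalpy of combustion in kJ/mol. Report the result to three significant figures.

ΔH = -1380 kJ/mol

ΔT = 26.95 − 21.50 = 5.45 °C
q_cal = C_cal × ΔT = 6.03 × 5.45 = 32.8635 kJ
n = 1.1 / 46.07 = 0.02388 mol
q_rxn = −q_cal = -32.8635 kJ
ΔH = -32.8635 / 0.02388 = -1376 kJ/mol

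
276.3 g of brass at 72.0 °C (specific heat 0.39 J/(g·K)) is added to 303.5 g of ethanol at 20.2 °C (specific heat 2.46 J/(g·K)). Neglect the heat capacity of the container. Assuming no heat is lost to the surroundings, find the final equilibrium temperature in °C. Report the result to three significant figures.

T_f = 26.7 °C

Heat lost by brass = heat gained by ethanol.
(276.3)(0.39)(72.0 − T) = (303.5)(2.46)(T − 20.2)
107.757 (72.0 − T) = 746.61 (T − 20.2)
7758.5 − 107.757 T = 746.61 T − 15082
22840.5 = 854.367 T
T = 26.73 °C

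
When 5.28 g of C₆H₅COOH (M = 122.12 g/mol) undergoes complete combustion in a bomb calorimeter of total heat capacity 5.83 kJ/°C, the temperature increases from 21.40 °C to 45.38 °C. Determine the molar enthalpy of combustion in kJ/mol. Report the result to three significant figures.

ΔH = -3230 kJ/mol

ΔT = 45.38 − 21.40 = 23.98 °C
q_cal = C_cal × ΔT = 5.83 × 23.98 = 139.8034 kJ
n = 5.28 / 122.12 = 0.04324 mol
q_rxn = −q_cal = -139.8034 kJ
ΔH = -139.8034 / 0.04324 = -3233 kJ/mol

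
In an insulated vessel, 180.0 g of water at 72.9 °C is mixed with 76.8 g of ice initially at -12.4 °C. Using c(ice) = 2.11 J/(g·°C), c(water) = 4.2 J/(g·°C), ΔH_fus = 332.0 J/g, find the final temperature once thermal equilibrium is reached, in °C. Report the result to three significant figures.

Heat to bring ice to 0 °C and melt it: q₁ = 76.8×2.11×12.4 + 76.8×332.0 = 27507 J
Heat the water can supply cooling to 0 °C: 180.0×4.2×72.9 = 55112.4 J > q₁, so all ice melts.
Energy balance: 180.0×4.2×(72.9 − T) = 27507 + 76.8×4.2×(T − 0)
756(72.9 − T) = 27507 + 322.56 T
55112.4 − 27507 = 1078.56 T
T = 27605.4 / 1078.56 = 25.59 °C

T_f = 25.6 °C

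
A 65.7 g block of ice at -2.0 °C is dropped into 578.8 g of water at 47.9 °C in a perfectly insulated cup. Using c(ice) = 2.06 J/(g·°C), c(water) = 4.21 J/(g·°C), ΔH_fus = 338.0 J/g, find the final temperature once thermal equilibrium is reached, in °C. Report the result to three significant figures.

Heat to bring ice to 0 °C and melt it: q₁ = 65.7×2.06×2.0 + 65.7×338.0 = 22477 J
Heat the water can supply cooling to 0 °C: 578.8×4.21×47.9 = 116720 J > q₁, so all ice melts.
Energy balance: 578.8×4.21×(47.9 − T) = 22477 + 65.7×4.21×(T − 0)
2436.748(47.9 − T) = 22477 + 276.597 T
116720 − 22477 = 2713.345 T
T = 94243 / 2713.345 = 34.73 °C

T_f = 34.7 °C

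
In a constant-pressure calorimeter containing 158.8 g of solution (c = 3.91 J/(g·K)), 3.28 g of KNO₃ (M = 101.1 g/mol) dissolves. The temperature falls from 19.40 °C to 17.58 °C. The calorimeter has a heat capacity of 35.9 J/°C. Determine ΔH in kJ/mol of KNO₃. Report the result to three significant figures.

|ΔT| = |17.58 − 19.40| = 1.82 °C
|q_surr| = (158.8 × 3.91 + 35.9) × 1.82 = 656.808 × 1.82 = 1195 J
n(KNO₃) = 3.28 / 101.1 = 0.03244 mol
Temperature fell, so q_rxn = +|q_surr| = 1.195 kJ
ΔH = q_rxn / n = 36.84 kJ/mol

ΔH = 36.8 kJ/mol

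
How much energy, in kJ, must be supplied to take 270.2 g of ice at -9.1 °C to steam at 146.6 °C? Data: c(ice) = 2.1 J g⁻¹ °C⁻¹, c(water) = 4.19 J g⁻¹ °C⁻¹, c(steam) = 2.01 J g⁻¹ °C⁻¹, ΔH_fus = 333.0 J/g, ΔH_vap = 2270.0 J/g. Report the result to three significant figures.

q = 847 kJ

q1 (heat ice -9.1→0.0 °C): 270.2 × 2.1 × 9.1 = 5164 J
q2 (melt at 0 °C): 270.2 × 333.0 = 89977 J
q3 (heat water 0.0→100.0 °C): 270.2 × 4.19 × 100.0 = 113214 J
q4 (vaporize at 100 °C): 270.2 × 2270.0 = 613354 J
q5 (heat steam 100.0→146.6 °C): 270.2 × 2.01 × 46.6 = 25309 J
Total: 5164 + 89977 + 113214 + 613354 + 25309 = 847018 J = 847 kJ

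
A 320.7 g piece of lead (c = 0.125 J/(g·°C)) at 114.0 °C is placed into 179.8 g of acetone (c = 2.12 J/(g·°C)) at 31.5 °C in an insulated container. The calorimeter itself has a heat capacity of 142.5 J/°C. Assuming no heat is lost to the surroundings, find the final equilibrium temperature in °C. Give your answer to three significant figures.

T_f = 37.4 °C

Heat lost by lead = heat gained by acetone + calorimeter.
(320.7)(0.125)(114.0 − T) = [(179.8)(2.12) + 142.5](T − 31.5)
40.0875 (114.0 − T) = 523.676 (T − 31.5)
4570.0 − 40.0875 T = 523.676 T − 16496
21066.0 = 563.7635 T
T = 37.37 °C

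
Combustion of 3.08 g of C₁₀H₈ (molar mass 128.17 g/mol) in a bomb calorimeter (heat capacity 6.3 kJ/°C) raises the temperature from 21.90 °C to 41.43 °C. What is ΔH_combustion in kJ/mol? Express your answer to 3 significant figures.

ΔT = 41.43 − 21.90 = 19.53 °C
q_cal = C_cal × ΔT = 6.3 × 19.53 = 123.039 kJ
n = 3.08 / 128.17 = 0.02403 mol
q_rxn = −q_cal = -123.039 kJ
ΔH = -123.039 / 0.02403 = -5120 kJ/mol

ΔH = -5120 kJ/mol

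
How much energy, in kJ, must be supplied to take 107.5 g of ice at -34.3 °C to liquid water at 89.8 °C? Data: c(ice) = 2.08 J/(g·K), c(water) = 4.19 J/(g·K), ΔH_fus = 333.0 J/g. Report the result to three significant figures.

q = 83.9 kJ

q1 (heat ice -34.3→0.0 °C): 107.5 × 2.08 × 34.3 = 7669 J
q2 (melt at 0 °C): 107.5 × 333.0 = 35798 J
q3 (heat water 0.0→89.8 °C): 107.5 × 4.19 × 89.8 = 40448 J
Total: 7669 + 35798 + 40448 = 83915 J = 83.9 kJ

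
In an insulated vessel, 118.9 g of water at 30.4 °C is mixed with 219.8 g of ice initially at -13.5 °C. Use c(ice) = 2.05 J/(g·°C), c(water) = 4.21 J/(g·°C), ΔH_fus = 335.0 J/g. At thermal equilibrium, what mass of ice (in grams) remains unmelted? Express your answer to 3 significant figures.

Heat to warm all ice to 0 °C: 219.8×2.05×13.5 = 6083.0 J
Heat released by water cooling to 0 °C: 118.9×4.21×30.4 = 15217 J
15217 J < 6083.0 + 219.8×335.0 = 79716.0 J, so not all ice melts; final T = 0 °C.
Heat left for melting: 15217 − 6083.0 = 9134.0 J
Mass melted = 9134.0 / 335.0 = 27.27 g
Ice remaining = 219.8 − 27.27 = 192.53 g

m_ice remaining = 193 g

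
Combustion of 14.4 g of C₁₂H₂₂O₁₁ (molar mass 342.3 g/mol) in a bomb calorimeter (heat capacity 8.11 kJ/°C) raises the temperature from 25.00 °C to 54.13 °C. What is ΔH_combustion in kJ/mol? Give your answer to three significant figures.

ΔT = 54.13 − 25.00 = 29.13 °C
q_cal = C_cal × ΔT = 8.11 × 29.13 = 236.2443 kJ
n = 14.4 / 342.3 = 0.04207 mol
q_rxn = −q_cal = -236.2443 kJ
ΔH = -236.2443 / 0.04207 = -5616 kJ/mol

ΔH = -5620 kJ/mol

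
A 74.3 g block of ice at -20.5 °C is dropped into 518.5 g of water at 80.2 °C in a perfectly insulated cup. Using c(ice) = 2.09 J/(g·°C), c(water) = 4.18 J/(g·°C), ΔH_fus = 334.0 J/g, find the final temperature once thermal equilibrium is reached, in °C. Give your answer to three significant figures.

T_f = 58.8 °C

Heat to bring ice to 0 °C and melt it: q₁ = 74.3×2.09×20.5 + 74.3×334.0 = 28000 J
Heat the water can supply cooling to 0 °C: 518.5×4.18×80.2 = 173820 J > q₁, so all ice melts.
Energy balance: 518.5×4.18×(80.2 − T) = 28000 + 74.3×4.18×(T − 0)
2167.33(80.2 − T) = 28000 + 310.574 T
173820 − 28000 = 2477.904 T
T = 145820 / 2477.904 = 58.848 °C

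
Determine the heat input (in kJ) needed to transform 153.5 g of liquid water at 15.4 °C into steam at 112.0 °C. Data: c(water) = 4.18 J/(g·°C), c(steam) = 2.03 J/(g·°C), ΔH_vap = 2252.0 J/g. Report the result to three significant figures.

q = 404 kJ

q1 (heat water 15.4→100.0 °C): 153.5 × 4.18 × 84.6 = 54282 J
q2 (vaporize at 100 °C): 153.5 × 2252.0 = 345682 J
q3 (heat steam 100.0→112.0 °C): 153.5 × 2.03 × 12.0 = 3739 J
Total: 54282 + 345682 + 3739 = 403703 J = 404 kJ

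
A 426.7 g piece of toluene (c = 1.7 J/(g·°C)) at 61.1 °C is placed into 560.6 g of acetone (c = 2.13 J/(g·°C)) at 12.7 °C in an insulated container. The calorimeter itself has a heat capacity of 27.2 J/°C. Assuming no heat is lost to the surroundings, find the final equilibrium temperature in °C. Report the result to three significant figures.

Heat lost by toluene = heat gained by acetone + calorimeter.
(426.7)(1.7)(61.1 − T) = [(560.6)(2.13) + 27.2](T − 12.7)
725.39 (61.1 − T) = 1221.278 (T − 12.7)
44321 − 725.39 T = 1221.278 T − 15510
59831 = 1946.668 T
T = 30.74 °C

T_f = 30.7 °C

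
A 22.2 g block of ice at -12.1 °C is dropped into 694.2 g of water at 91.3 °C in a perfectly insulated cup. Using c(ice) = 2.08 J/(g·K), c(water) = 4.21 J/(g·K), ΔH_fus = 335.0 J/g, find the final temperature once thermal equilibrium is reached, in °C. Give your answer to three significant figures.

T_f = 85.8 °C

Heat to bring ice to 0 °C and melt it: q₁ = 22.2×2.08×12.1 + 22.2×335.0 = 7995.7 J
Heat the water can supply cooling to 0 °C: 694.2×4.21×91.3 = 266832 J > q₁, so all ice melts.
Energy balance: 694.2×4.21×(91.3 − T) = 7995.7 + 22.2×4.21×(T − 0)
2922.582(91.3 − T) = 7995.7 + 93.462 T
266832 − 7995.7 = 3016.044 T
T = 258836.3 / 3016.044 = 85.82 °C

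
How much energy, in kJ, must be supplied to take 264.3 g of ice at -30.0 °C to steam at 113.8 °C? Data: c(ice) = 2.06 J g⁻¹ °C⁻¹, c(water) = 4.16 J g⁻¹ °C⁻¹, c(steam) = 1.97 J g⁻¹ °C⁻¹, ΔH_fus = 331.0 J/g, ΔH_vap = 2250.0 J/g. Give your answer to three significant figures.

q = 816 kJ

q1 (heat ice -30.0→0.0 °C): 264.3 × 2.06 × 30.0 = 16334 J
q2 (melt at 0 °C): 264.3 × 331.0 = 87483 J
q3 (heat water 0.0→100.0 °C): 264.3 × 4.16 × 100.0 = 109949 J
q4 (vaporize at 100 °C): 264.3 × 2250.0 = 594675 J
q5 (heat steam 100.0→113.8 °C): 264.3 × 1.97 × 13.8 = 7185 J
Total: 16334 + 87483 + 109949 + 594675 + 7185 = 815626 J = 816 kJ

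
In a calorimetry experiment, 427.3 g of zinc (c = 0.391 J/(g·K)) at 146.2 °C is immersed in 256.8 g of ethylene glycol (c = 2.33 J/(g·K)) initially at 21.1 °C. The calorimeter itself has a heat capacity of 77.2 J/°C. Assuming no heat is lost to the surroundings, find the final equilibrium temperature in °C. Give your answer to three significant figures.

T_f = 45.9 °C

Heat lost by zinc = heat gained by ethylene glycol + calorimeter.
(427.3)(0.391)(146.2 − T) = [(256.8)(2.33) + 77.2](T − 21.1)
167.0743 (146.2 − T) = 675.544 (T − 21.1)
24426 − 167.0743 T = 675.544 T − 14254
38680 = 842.6183 T
T = 45.90 °C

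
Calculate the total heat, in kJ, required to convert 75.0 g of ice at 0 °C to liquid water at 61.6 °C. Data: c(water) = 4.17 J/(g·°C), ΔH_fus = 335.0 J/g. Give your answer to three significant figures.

q1 (melt at 0 °C): 75.0 × 335.0 = 25125 J
q2 (heat water 0.0→61.6 °C): 75.0 × 4.17 × 61.6 = 19265 J
Total: 25125 + 19265 = 44390 J = 44.4 kJ

q = 44.4 kJ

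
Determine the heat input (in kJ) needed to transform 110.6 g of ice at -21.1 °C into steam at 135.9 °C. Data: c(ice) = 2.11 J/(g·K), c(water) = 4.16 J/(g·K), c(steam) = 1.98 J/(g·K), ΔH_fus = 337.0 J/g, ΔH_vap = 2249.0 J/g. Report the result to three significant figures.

q1 (heat ice -21.1→0.0 °C): 110.6 × 2.11 × 21.1 = 4924 J
q2 (melt at 0 °C): 110.6 × 337.0 = 37272 J
q3 (heat water 0.0→100.0 °C): 110.6 × 4.16 × 100.0 = 46010 J
q4 (vaporize at 100 °C): 110.6 × 2249.0 = 248739 J
q5 (heat steam 100.0→135.9 °C): 110.6 × 1.98 × 35.9 = 7862 J
Total: 4924 + 37272 + 46010 + 248739 + 7862 = 344807 J = 345 kJ

q = 345 kJ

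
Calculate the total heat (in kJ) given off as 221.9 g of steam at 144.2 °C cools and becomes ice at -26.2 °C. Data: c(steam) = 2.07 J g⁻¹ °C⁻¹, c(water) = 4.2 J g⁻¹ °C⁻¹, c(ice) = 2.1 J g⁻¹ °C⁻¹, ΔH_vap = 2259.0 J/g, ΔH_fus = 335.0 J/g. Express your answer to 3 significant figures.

q = 701 kJ

q1 (cool steam 144.2→100 °C): 221.9 × 2.07 × 44.2 = 20303 J
q2 (condense at 100 °C): 221.9 × 2259.0 = 501272 J
q3 (cool water 100→0 °C): 221.9 × 4.2 × 100.0 = 93198 J
q4 (freeze at 0 °C): 221.9 × 335.0 = 74337 J
q5 (cool ice 0→-26.2 °C): 221.9 × 2.1 × 26.2 = 12209 J
Total: 20303 + 501272 + 93198 + 74337 + 12209 = 701319 J = 701 kJ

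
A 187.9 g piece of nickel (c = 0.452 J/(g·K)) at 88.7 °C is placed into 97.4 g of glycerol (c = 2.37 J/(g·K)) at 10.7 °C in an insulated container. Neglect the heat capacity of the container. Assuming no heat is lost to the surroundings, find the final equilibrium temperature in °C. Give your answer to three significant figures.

Heat lost by nickel = heat gained by glycerol.
(187.9)(0.452)(88.7 − T) = (97.4)(2.37)(T − 10.7)
84.9308 (88.7 − T) = 230.838 (T − 10.7)
7533.4 − 84.9308 T = 230.838 T − 2470.0
10003.4 = 315.7688 T
T = 31.68 °C

T_f = 31.7 °C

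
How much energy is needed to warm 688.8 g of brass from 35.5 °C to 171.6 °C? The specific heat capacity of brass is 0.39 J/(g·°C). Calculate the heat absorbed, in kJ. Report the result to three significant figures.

q = 36.6 kJ

q = m c ΔT = 688.8 × 0.39 × (171.6 − 35.5)
q = 688.8 × 0.39 × 136.1 = 36560 J = 36.6 kJ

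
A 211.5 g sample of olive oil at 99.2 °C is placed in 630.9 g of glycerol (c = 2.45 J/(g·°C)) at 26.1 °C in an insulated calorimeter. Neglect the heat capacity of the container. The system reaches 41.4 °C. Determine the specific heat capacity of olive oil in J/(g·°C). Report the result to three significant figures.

c = 1.93 J/(g·°C)

q_gained = (630.9 × 2.45) × (41.4 − 26.1) = 23650 J
q_lost = 211.5 × c × (99.2 − 41.4) = 12224.7 c
Set equal: c = 23650 / 12224.7 = 1.93 J/(g·°C)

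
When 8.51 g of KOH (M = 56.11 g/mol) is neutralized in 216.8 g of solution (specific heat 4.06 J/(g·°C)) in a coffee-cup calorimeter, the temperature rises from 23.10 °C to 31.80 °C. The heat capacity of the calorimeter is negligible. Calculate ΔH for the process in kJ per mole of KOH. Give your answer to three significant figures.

ΔH = -50.5 kJ/mol

|ΔT| = |31.80 − 23.10| = 8.70 °C
|q_surr| = (216.8 × 4.06) × 8.70 = 880.208 × 8.70 = 7658 J
n(KOH) = 8.51 / 56.11 = 0.1517 mol
Temperature rose, so q_rxn = −|q_surr| = -7.658 kJ
ΔH = q_rxn / n = -50.48 kJ/mol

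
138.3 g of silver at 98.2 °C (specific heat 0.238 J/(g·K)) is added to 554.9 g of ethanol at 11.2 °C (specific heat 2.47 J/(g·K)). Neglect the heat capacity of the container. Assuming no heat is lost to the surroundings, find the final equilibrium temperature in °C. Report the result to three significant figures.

T_f = 13.2 °C

Heat lost by silver = heat gained by ethanol.
(138.3)(0.238)(98.2 − T) = (554.9)(2.47)(T − 11.2)
32.9154 (98.2 − T) = 1370.603 (T − 11.2)
3232.3 − 32.9154 T = 1370.603 T − 15351
18583.3 = 1403.5184 T
T = 13.24 °C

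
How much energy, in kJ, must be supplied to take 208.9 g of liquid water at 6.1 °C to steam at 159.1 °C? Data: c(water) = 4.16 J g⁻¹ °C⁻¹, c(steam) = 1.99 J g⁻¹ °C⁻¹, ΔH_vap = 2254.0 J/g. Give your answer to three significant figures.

q = 577 kJ

q1 (heat water 6.1→100.0 °C): 208.9 × 4.16 × 93.9 = 81601 J
q2 (vaporize at 100 °C): 208.9 × 2254.0 = 470861 J
q3 (heat steam 100.0→159.1 °C): 208.9 × 1.99 × 59.1 = 24569 J
Total: 81601 + 470861 + 24569 = 577031 J = 577 kJ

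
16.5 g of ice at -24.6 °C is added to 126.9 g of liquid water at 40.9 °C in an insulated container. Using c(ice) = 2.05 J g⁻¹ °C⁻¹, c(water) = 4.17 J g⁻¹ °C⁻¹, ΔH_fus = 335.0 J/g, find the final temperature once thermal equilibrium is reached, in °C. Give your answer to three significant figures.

Heat to bring ice to 0 °C and melt it: q₁ = 16.5×2.05×24.6 + 16.5×335.0 = 6359.6 J
Heat the water can supply cooling to 0 °C: 126.9×4.17×40.9 = 21643.2 J > q₁, so all ice melts.
Energy balance: 126.9×4.17×(40.9 − T) = 6359.6 + 16.5×4.17×(T − 0)
529.173(40.9 − T) = 6359.6 + 68.805 T
21643.2 − 6359.6 = 597.978 T
T = 15283.6 / 597.978 = 25.56 °C

T_f = 25.6 °C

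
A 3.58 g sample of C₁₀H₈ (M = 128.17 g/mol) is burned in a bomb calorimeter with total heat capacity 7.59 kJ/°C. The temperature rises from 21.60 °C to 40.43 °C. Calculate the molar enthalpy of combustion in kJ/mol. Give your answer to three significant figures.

ΔH = -5120 kJ/mol

ΔT = 40.43 − 21.60 = 18.83 °C
q_cal = C_cal × ΔT = 7.59 × 18.83 = 142.9197 kJ
n = 3.58 / 128.17 = 0.02793 mol
q_rxn = −q_cal = -142.9197 kJ
ΔH = -142.9197 / 0.02793 = -5117 kJ/mol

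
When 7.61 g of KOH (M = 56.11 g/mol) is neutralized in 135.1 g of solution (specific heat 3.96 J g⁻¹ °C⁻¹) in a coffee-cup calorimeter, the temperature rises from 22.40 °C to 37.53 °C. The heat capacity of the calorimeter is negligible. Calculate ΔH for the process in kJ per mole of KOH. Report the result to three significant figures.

|ΔT| = |37.53 − 22.40| = 15.13 °C
|q_surr| = (135.1 × 3.96) × 15.13 = 534.996 × 15.13 = 8094 J
n(KOH) = 7.61 / 56.11 = 0.1356 mol
Temperature rose, so q_rxn = −|q_surr| = -8.094 kJ
ΔH = q_rxn / n = -59.69 kJ/mol

ΔH = -59.7 kJ/mol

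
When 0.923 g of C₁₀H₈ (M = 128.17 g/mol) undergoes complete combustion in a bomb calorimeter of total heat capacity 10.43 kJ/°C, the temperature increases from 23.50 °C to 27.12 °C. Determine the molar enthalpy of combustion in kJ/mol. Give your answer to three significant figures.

ΔT = 27.12 − 23.50 = 3.62 °C
q_cal = C_cal × ΔT = 10.43 × 3.62 = 37.7566 kJ
n = 0.923 / 128.17 = 0.007201 mol
q_rxn = −q_cal = -37.7566 kJ
ΔH = -37.7566 / 0.007201 = -5243 kJ/mol

ΔH = -5240 kJ/mol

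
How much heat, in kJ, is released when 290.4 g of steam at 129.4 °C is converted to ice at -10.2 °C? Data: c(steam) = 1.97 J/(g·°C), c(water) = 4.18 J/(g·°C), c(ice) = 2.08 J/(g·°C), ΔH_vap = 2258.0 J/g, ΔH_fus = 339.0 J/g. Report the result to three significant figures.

q1 (cool steam 129.4→100 °C): 290.4 × 1.97 × 29.4 = 16819 J
q2 (condense at 100 °C): 290.4 × 2258.0 = 655723 J
q3 (cool water 100→0 °C): 290.4 × 4.18 × 100.0 = 121387 J
q4 (freeze at 0 °C): 290.4 × 339.0 = 98446 J
q5 (cool ice 0→-10.2 °C): 290.4 × 2.08 × 10.2 = 6161 J
Total: 16819 + 655723 + 121387 + 98446 + 6161 = 898536 J = 899 kJ

q = 899 kJ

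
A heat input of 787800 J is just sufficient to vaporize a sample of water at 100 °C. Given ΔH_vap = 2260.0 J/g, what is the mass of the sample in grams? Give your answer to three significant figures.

m = 349 g

m = q / ΔH_vap = 787800 J / 2260.0 J/g = 349 g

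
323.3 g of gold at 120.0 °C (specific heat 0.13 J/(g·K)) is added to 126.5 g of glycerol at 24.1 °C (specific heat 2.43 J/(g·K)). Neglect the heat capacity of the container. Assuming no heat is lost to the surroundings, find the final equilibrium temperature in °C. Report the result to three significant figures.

Heat lost by gold = heat gained by glycerol.
(323.3)(0.13)(120.0 − T) = (126.5)(2.43)(T − 24.1)
42.029 (120.0 − T) = 307.395 (T − 24.1)
5043.5 − 42.029 T = 307.395 T − 7408.2
12451.7 = 349.424 T
T = 35.63 °C

T_f = 35.6 °C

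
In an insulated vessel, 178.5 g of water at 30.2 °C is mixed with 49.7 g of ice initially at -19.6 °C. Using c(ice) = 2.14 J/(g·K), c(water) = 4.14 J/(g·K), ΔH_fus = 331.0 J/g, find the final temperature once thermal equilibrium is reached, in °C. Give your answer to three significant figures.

Heat to bring ice to 0 °C and melt it: q₁ = 49.7×2.14×19.6 + 49.7×331.0 = 18535 J
Heat the water can supply cooling to 0 °C: 178.5×4.14×30.2 = 22317.5 J > q₁, so all ice melts.
Energy balance: 178.5×4.14×(30.2 − T) = 18535 + 49.7×4.14×(T − 0)
738.99(30.2 − T) = 18535 + 205.758 T
22317.5 − 18535 = 944.748 T
T = 3782.5 / 944.748 = 4.004 °C

T_f = 4.00 °C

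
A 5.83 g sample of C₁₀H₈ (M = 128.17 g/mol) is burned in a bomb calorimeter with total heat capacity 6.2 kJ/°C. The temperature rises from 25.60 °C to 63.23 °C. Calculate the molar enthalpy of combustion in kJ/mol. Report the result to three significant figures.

ΔT = 63.23 − 25.60 = 37.63 °C
q_cal = C_cal × ΔT = 6.2 × 37.63 = 233.306 kJ
n = 5.83 / 128.17 = 0.04549 mol
q_rxn = −q_cal = -233.306 kJ
ΔH = -233.306 / 0.04549 = -5129 kJ/mol

ΔH = -5130 kJ/mol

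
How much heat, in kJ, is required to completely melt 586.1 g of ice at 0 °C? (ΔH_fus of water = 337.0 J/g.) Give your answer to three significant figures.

q = m × ΔH_fus = 586.1 × 337.0 = 197500 J = 198 kJ

q = 198 kJ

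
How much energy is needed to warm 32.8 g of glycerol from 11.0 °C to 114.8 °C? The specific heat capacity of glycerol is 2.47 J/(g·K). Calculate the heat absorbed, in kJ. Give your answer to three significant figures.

q = 8.41 kJ

q = m c ΔT = 32.8 × 2.47 × (114.8 − 11.0)
q = 32.8 × 2.47 × 103.8 = 8409 J = 8.41 kJ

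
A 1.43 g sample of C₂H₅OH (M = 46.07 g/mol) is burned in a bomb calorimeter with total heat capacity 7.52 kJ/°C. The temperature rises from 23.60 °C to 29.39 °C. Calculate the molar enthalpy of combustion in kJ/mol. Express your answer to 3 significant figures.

ΔT = 29.39 − 23.60 = 5.79 °C
q_cal = C_cal × ΔT = 7.52 × 5.79 = 43.5408 kJ
n = 1.43 / 46.07 = 0.03104 mol
q_rxn = −q_cal = -43.5408 kJ
ΔH = -43.5408 / 0.03104 = -1403 kJ/mol

ΔH = -1400 kJ/mol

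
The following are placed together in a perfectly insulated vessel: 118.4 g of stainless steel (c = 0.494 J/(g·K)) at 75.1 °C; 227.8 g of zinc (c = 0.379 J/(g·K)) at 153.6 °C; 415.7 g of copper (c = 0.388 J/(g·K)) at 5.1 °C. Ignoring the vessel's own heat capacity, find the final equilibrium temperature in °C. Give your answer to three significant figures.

Σ mᵢcᵢ(T − Tᵢ) = 0  ⇒  T = Σ mᵢcᵢTᵢ / Σ mᵢcᵢ
Σ mᵢcᵢ = 118.4×0.494 + 227.8×0.379 + 415.7×0.388 = 306.1174
Σ mᵢcᵢTᵢ = 58.4896×75.1 + 86.3362×153.6 + 161.2916×5.1 = 18476
T = 18476 / 306.1174 = 60.36 °C

T_f = 60.4 °C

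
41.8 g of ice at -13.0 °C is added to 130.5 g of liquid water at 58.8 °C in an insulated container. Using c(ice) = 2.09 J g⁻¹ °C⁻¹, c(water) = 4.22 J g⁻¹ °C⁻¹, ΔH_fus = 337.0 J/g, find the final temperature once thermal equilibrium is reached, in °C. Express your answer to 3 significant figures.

T_f = 23.6 °C

Heat to bring ice to 0 °C and melt it: q₁ = 41.8×2.09×13.0 + 41.8×337.0 = 15222 J
Heat the water can supply cooling to 0 °C: 130.5×4.22×58.8 = 32381.7 J > q₁, so all ice melts.
Energy balance: 130.5×4.22×(58.8 − T) = 15222 + 41.8×4.22×(T − 0)
550.71(58.8 − T) = 15222 + 176.396 T
32381.7 − 15222 = 727.106 T
T = 17159.7 / 727.106 = 23.60 °C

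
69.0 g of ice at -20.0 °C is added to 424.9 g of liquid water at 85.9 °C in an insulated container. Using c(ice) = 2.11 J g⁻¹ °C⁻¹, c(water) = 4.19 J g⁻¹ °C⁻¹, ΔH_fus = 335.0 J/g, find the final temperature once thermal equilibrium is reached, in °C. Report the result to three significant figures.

Heat to bring ice to 0 °C and melt it: q₁ = 69.0×2.11×20.0 + 69.0×335.0 = 26027 J
Heat the water can supply cooling to 0 °C: 424.9×4.19×85.9 = 152930 J > q₁, so all ice melts.
Energy balance: 424.9×4.19×(85.9 − T) = 26027 + 69.0×4.19×(T − 0)
1780.331(85.9 − T) = 26027 + 289.11 T
152930 − 26027 = 2069.441 T
T = 126903 / 2069.441 = 61.32 °C

T_f = 61.3 °C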